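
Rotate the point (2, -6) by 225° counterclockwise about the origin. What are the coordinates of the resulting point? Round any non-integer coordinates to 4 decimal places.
(-5.6569, 2.8284)

Rotation matrix R(θ) = [[cos θ, -sin θ], [sin θ, cos θ]]; for θ = 225°:
R = [[-√2/2, √2/2], [-√2/2, -√2/2]]
Result: R × [2, -6]ᵀ = [-√2/2·2 + (√2/2)·-6, -√2/2·2 + (-√2/2)·-6]ᵀ = (-5.6569, 2.8284)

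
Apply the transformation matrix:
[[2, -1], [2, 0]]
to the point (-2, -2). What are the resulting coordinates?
(-2, -4)

Matrix multiplication:
[[2, -1], [2, 0]] × [-2, -2]ᵀ
= [2×-2 + -1×-2, 2×-2 + 0×-2]ᵀ
= [-2.0000, -4.0000]ᵀ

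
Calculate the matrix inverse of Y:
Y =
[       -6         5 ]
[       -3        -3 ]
det(Y) = 33
Y⁻¹ =
[    -1/11     -5/33 ]
[     1/11     -2/11 ]

For a 2×2 matrix Y = [[a, b], [c, d]] with det(Y) ≠ 0, Y⁻¹ = (1/det(Y)) * [[d, -b], [-c, a]].
det(Y) = (-6)*(-3) - (5)*(-3) = 18 + 15 = 33.
Y⁻¹ = (1/33) * [[-3, -5], [3, -6]].
Dividing each entry by 33 and reducing:
Y⁻¹ =
[    -1/11     -5/33 ]
[     1/11     -2/11 ]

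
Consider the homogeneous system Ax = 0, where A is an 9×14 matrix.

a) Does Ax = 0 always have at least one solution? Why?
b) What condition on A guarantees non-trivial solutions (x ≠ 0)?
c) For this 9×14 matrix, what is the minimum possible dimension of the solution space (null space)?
a) Yes, x = 0 is always a solution. b) When A has linearly dependent columns (rank < n). c) Minimum nullity = 5.

a) x = 0 satisfies A·0 = 0, so the zero vector is always a solution.
b) Non-trivial solutions exist iff the columns of A are linearly dependent, equivalently rank(A) < n (the number of columns).
c) By rank-nullity, rank(A) + nullity(A) = n = 14. Since A has only 9 rows, rank(A) ≤ 9, so nullity(A) ≥ 14 - 9 = 5.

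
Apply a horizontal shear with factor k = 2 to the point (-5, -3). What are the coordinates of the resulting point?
(-11, -3)

Shear matrix for horizontal shear with factor k = 2:
[[1, 2], [0, 1]]
Result: (-5, -3) → (-11, -3)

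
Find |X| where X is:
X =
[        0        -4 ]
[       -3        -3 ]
det(X) = -12

For a 2×2 matrix [[a, b], [c, d]], det = a*d - b*c.
det(X) = (0)*(-3) - (-4)*(-3) = 0 - 12 = -12.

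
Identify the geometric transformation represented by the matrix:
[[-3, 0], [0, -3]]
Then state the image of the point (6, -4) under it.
uniform scaling by factor -3; image of (6, -4) is (-18, 12)

This is a diagonal matrix with equal entries -3, so it scales both axes by the same factor -3.
The matrix [[-3, 0], [0, -3]] represents: uniform scaling by factor -3.
Applying it to (6, -4): [-3·6 + 0·-4, 0·6 + -3·-4] = (-18, 12).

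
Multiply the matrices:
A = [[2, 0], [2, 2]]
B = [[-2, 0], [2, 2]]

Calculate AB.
[[-4, 0], [0, 4]]

Each entry (i,j) of AB = sum over k of A[i][k]*B[k][j].
(AB)[0][0] = (2)*(-2) + (0)*(2) = -4
(AB)[0][1] = (2)*(0) + (0)*(2) = 0
(AB)[1][0] = (2)*(-2) + (2)*(2) = 0
(AB)[1][1] = (2)*(0) + (2)*(2) = 4
AB = [[-4, 0], [0, 4]]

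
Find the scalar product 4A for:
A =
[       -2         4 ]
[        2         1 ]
4A =
[       -8        16 ]
[        8         4 ]

Scalar multiplication is elementwise: (4A)[i][j] = 4 * A[i][j].
  (4A)[0][0] = 4 * (-2) = -8
  (4A)[0][1] = 4 * (4) = 16
  (4A)[1][0] = 4 * (2) = 8
  (4A)[1][1] = 4 * (1) = 4
4A =
[       -8        16 ]
[        8         4 ]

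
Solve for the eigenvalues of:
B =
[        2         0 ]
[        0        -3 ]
λ = -3, 2

Solve det(B - λI) = 0. For a 2×2 matrix the characteristic equation is λ² - (trace)λ + det = 0.
trace(B) = a + d = 2 - 3 = -1.
det(B) = a*d - b*c = (2)*(-3) - (0)*(0) = -6 - 0 = -6.
Characteristic equation: λ² - (-1)λ + (-6) = 0.
Discriminant = (-1)² - 4*(-6) = 1 + 24 = 25.
λ = (-1 ± √25) / 2 = (-1 ± 5) / 2 = -3, 2.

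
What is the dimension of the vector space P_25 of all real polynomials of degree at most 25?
Dimension = 26

A polynomial of degree at most 25 can be written as a₀ + a₁x + a₂x² + … + a_25x^25, with 26 free coefficients a₀, …, a_25.
The set {1, x, x², …, x^25} is a basis: it spans P_25 (every such polynomial is a linear combination of these) and is linearly independent (a polynomial is zero iff all its coefficients are zero).
Therefore dim(P_25) = 25 + 1 = 26.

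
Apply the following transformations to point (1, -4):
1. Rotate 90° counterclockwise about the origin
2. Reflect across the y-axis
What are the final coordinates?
(-4, 1)

Step 1: Rotate 90° → (4, 1)
Step 2: Reflect across the y-axis → (-4, 1)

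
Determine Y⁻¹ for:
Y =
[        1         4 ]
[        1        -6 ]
det(Y) = -10
Y⁻¹ =
[      3/5       2/5 ]
[     1/10     -1/10 ]

For a 2×2 matrix Y = [[a, b], [c, d]] with det(Y) ≠ 0, Y⁻¹ = (1/det(Y)) * [[d, -b], [-c, a]].
det(Y) = (1)*(-6) - (4)*(1) = -6 - 4 = -10.
Y⁻¹ = (1/-10) * [[-6, -4], [-1, 1]].
Dividing each entry by -10 and reducing:
Y⁻¹ =
[      3/5       2/5 ]
[     1/10     -1/10 ]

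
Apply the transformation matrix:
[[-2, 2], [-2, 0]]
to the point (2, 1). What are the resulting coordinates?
(-2, -4)

Matrix multiplication:
[[-2, 2], [-2, 0]] × [2, 1]ᵀ
= [-2×2 + 2×1, -2×2 + 0×1]ᵀ
= [-2.0000, -4.0000]ᵀ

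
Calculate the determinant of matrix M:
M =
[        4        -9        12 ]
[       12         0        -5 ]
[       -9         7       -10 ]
det(M) = -337

Expand along row 0 (cofactor expansion): det(M) = a*(e*i - f*h) - b*(d*i - f*g) + c*(d*h - e*g), where the 3×3 is [[a, b, c], [d, e, f], [g, h, i]].
Minor M_00 = (0)*(-10) - (-5)*(7) = 0 + 35 = 35.
Minor M_01 = (12)*(-10) - (-5)*(-9) = -120 - 45 = -165.
Minor M_02 = (12)*(7) - (0)*(-9) = 84 - 0 = 84.
det(M) = (4)*(35) - (-9)*(-165) + (12)*(84) = 140 - 1485 + 1008 = -337.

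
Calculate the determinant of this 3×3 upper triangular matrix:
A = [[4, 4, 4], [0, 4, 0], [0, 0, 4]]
64

The determinant of a triangular matrix is the product of its diagonal entries (the off-diagonal entries above the diagonal do not affect it).
det(A) = (4) * (4) * (4) = 64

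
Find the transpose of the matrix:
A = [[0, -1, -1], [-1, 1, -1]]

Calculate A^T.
[[0, -1], [-1, 1], [-1, -1]]

The transpose sends entry (i,j) to (j,i); rows become columns.
Row 0 of A: [0, -1, -1] -> column 0 of A^T.
Row 1 of A: [-1, 1, -1] -> column 1 of A^T.
A^T = [[0, -1], [-1, 1], [-1, -1]]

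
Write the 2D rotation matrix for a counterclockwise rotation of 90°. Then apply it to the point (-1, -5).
R = [[0, -1], [1, 0]]; R·(-1, -5) = (5, -1)

Rotation matrix formula: R(θ) = [[cos θ, -sin θ], [sin θ, cos θ]]
For θ = 90°:
cos(90°) = 0
sin(90°) = 1
R = [[0, -1], [1, 0]]
Apply to (-1, -5): [0·-1 + (-1)·-5, 1·-1 + 0·-5] = (5, -1)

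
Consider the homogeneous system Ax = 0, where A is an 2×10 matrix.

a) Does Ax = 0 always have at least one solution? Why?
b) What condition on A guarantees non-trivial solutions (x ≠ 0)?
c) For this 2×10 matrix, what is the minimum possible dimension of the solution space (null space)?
a) Yes, x = 0 is always a solution. b) When A has linearly dependent columns (rank < n). c) Minimum nullity = 8.

a) x = 0 satisfies A·0 = 0, so the zero vector is always a solution.
b) Non-trivial solutions exist iff the columns of A are linearly dependent, equivalently rank(A) < n (the number of columns).
c) By rank-nullity, rank(A) + nullity(A) = n = 10. Since A has only 2 rows, rank(A) ≤ 2, so nullity(A) ≥ 10 - 2 = 8.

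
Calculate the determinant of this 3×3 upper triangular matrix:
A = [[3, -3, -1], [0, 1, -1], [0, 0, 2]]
6

The determinant of a triangular matrix is the product of its diagonal entries (the off-diagonal entries above the diagonal do not affect it).
det(A) = (3) * (1) * (2) = 6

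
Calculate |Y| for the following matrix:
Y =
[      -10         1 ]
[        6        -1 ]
det(Y) = 4

For a 2×2 matrix [[a, b], [c, d]], det = a*d - b*c.
det(Y) = (-10)*(-1) - (1)*(6) = 10 - 6 = 4.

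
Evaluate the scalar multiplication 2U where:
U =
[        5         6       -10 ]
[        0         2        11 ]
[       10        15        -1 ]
2U =
[       10        12       -20 ]
[        0         4        22 ]
[       20        30        -2 ]

Scalar multiplication is elementwise: (2U)[i][j] = 2 * U[i][j].
  (2U)[0][0] = 2 * (5) = 10
  (2U)[0][1] = 2 * (6) = 12
  (2U)[0][2] = 2 * (-10) = -20
  (2U)[1][0] = 2 * (0) = 0
  (2U)[1][1] = 2 * (2) = 4
  (2U)[1][2] = 2 * (11) = 22
  (2U)[2][0] = 2 * (10) = 20
  (2U)[2][1] = 2 * (15) = 30
  (2U)[2][2] = 2 * (-1) = -2
2U =
[       10        12       -20 ]
[        0         4        22 ]
[       20        30        -2 ]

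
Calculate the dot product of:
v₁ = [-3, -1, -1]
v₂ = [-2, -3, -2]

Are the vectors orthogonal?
11, No

The dot product is the sum of products of corresponding components.
v₁·v₂ = (-3)*(-2) + (-1)*(-3) + (-1)*(-2) = 6 + 3 + 2 = 11.
Two vectors are orthogonal iff their dot product is 0; here the dot product is 11, so the vectors are not orthogonal.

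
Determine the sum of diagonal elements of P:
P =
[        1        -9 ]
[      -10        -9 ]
tr(P) = 1 - 9 = -8

The trace of a square matrix is the sum of its diagonal entries.
Diagonal entries of P: P[0][0] = 1, P[1][1] = -9.
tr(P) = 1 - 9 = -8.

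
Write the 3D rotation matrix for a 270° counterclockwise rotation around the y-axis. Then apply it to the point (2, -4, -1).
R = [[0, 0, -1], [0, 1, 0], [1, 0, 0]]; R·(2, -4, -1) = (1, -4, 2)

Rotation matrix for 270° around y-axis:
cos(270°) = 0, sin(270°) = -1
R = [[0, 0, -1], [0, 1, 0], [1, 0, 0]]
Apply to (2, -4, -1): R·[2, -4, -1]ᵀ = (1, -4, 2)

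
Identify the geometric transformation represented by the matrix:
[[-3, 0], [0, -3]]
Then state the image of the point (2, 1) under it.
uniform scaling by factor -3; image of (2, 1) is (-6, -3)

This is a diagonal matrix with equal entries -3, so it scales both axes by the same factor -3.
The matrix [[-3, 0], [0, -3]] represents: uniform scaling by factor -3.
Applying it to (2, 1): [-3·2 + 0·1, 0·2 + -3·1] = (-6, -3).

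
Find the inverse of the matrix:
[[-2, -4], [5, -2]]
[[-1/12, 1/6], [-5/24, -1/12]]

For [[a,b],[c,d]], inverse = (1/det)·[[d,-b],[-c,a]]
det = -2·-2 - -4·5 = 24
Inverse = (1/24)·[[-2, 4], [-5, -2]]
        = [[-1/12, 1/6], [-5/24, -1/12]]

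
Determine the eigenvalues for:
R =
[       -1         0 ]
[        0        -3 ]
λ = -3, -1

Solve det(R - λI) = 0. For a 2×2 matrix the characteristic equation is λ² - (trace)λ + det = 0.
trace(R) = a + d = -1 - 3 = -4.
det(R) = a*d - b*c = (-1)*(-3) - (0)*(0) = 3 - 0 = 3.
Characteristic equation: λ² - (-4)λ + (3) = 0.
Discriminant = (-4)² - 4*(3) = 16 - 12 = 4.
λ = (-4 ± √4) / 2 = (-4 ± 2) / 2 = -3, -1.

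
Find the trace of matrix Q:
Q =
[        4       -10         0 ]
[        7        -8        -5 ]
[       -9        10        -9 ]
tr(Q) = 4 - 8 - 9 = -13

The trace of a square matrix is the sum of its diagonal entries.
Diagonal entries of Q: Q[0][0] = 4, Q[1][1] = -8, Q[2][2] = -9.
tr(Q) = 4 - 8 - 9 = -13.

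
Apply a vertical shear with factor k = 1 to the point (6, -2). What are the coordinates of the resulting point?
(6, 4)

Shear matrix for vertical shear with factor k = 1:
[[1, 0], [1, 1]]
Result: (6, -2) → (6, 4)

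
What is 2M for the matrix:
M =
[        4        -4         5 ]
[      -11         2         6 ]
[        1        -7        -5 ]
2M =
[        8        -8        10 ]
[      -22         4        12 ]
[        2       -14       -10 ]

Scalar multiplication is elementwise: (2M)[i][j] = 2 * M[i][j].
  (2M)[0][0] = 2 * (4) = 8
  (2M)[0][1] = 2 * (-4) = -8
  (2M)[0][2] = 2 * (5) = 10
  (2M)[1][0] = 2 * (-11) = -22
  (2M)[1][1] = 2 * (2) = 4
  (2M)[1][2] = 2 * (6) = 12
  (2M)[2][0] = 2 * (1) = 2
  (2M)[2][1] = 2 * (-7) = -14
  (2M)[2][2] = 2 * (-5) = -10
2M =
[        8        -8        10 ]
[      -22         4        12 ]
[        2       -14       -10 ]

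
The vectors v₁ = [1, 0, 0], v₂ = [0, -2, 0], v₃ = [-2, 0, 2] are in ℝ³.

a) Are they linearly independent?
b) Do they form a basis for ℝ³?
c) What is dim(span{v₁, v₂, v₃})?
Yes independent, yes basis, dim = 3

Stack v₁, v₂, v₃ as rows of a 3×3 matrix.
[[1, 0, 0]; [0, -2, 0]; [-2, 0, 2]] is already lower triangular with nonzero diagonal entries (1, -2, 2), so its determinant is the product of the diagonal entries, det = (1)·(-2)·(2) = -4 ≠ 0, and the rows are linearly independent.
Three linearly independent vectors in ℝ³ form a basis for ℝ³, so dim(span{v₁,v₂,v₃}) = 3.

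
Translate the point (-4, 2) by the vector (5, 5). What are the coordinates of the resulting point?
(1, 7)

Translation by (5, 5):
x' = -4 + 5 = 1
y' = 2 + 5 = 7
Homogeneous matrix: [[1, 0, 5], [0, 1, 5], [0, 0, 1]]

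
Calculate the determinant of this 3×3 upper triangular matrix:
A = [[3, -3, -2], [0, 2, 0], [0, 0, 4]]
24

The determinant of a triangular matrix is the product of its diagonal entries (the off-diagonal entries above the diagonal do not affect it).
det(A) = (3) * (2) * (4) = 24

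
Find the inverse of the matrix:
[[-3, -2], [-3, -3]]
[[-1, 2/3], [1, -1]]

For [[a,b],[c,d]], inverse = (1/det)·[[d,-b],[-c,a]]
det = -3·-3 - -2·-3 = 3
Inverse = (1/3)·[[-3, 2], [3, -3]]
        = [[-1, 2/3], [1, -1]]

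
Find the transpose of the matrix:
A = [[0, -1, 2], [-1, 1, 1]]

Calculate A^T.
[[0, -1], [-1, 1], [2, 1]]

The transpose sends entry (i,j) to (j,i); rows become columns.
Row 0 of A: [0, -1, 2] -> column 0 of A^T.
Row 1 of A: [-1, 1, 1] -> column 1 of A^T.
A^T = [[0, -1], [-1, 1], [2, 1]]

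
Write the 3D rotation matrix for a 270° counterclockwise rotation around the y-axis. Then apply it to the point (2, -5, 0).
R = [[0, 0, -1], [0, 1, 0], [1, 0, 0]]; R·(2, -5, 0) = (0, -5, 2)

Rotation matrix for 270° around y-axis:
cos(270°) = 0, sin(270°) = -1
R = [[0, 0, -1], [0, 1, 0], [1, 0, 0]]
Apply to (2, -5, 0): R·[2, -5, 0]ᵀ = (0, -5, 2)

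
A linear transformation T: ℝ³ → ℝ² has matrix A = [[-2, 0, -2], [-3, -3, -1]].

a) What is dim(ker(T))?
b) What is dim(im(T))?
dim(ker) = 1, dim(im) = 2

The two rows are not scalar multiples of one another (no single k satisfies row 2 = k × row 1), so they are linearly independent.
Thus rank(A) = 2.
dim(im(T)) = rank(A) = 2.
By the rank-nullity theorem applied to T: ℝ³ → ℝ², rank(A) + nullity(A) = 3 (the domain dimension), so dim(ker(T)) = 3 - 2 = 1.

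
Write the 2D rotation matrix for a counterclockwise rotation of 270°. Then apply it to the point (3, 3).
R = [[0, 1], [-1, 0]]; R·(3, 3) = (3, -3)

Rotation matrix formula: R(θ) = [[cos θ, -sin θ], [sin θ, cos θ]]
For θ = 270°:
cos(270°) = 0
sin(270°) = -1
R = [[0, 1], [-1, 0]]
Apply to (3, 3): [0·3 + (1)·3, -1·3 + 0·3] = (3, -3)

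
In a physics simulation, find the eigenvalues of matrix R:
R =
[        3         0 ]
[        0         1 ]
λ = 1, 3

Solve det(R - λI) = 0. For a 2×2 matrix the characteristic equation is λ² - (trace)λ + det = 0.
trace(R) = a + d = 3 + 1 = 4.
det(R) = a*d - b*c = (3)*(1) - (0)*(0) = 3 - 0 = 3.
Characteristic equation: λ² - (4)λ + (3) = 0.
Discriminant = (4)² - 4*(3) = 16 - 12 = 4.
λ = (4 ± √4) / 2 = (4 ± 2) / 2 = 1, 3.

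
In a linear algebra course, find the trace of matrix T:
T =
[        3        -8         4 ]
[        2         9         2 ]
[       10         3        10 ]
tr(T) = 3 + 9 + 10 = 22

The trace of a square matrix is the sum of its diagonal entries.
Diagonal entries of T: T[0][0] = 3, T[1][1] = 9, T[2][2] = 10.
tr(T) = 3 + 9 + 10 = 22.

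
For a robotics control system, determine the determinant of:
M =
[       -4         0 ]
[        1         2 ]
det(M) = -8

For a 2×2 matrix [[a, b], [c, d]], det = a*d - b*c.
det(M) = (-4)*(2) - (0)*(1) = -8 - 0 = -8.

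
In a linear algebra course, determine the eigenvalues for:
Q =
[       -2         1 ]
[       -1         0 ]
λ = -1, -1

Solve det(Q - λI) = 0. For a 2×2 matrix the characteristic equation is λ² - (trace)λ + det = 0.
trace(Q) = a + d = -2 + 0 = -2.
det(Q) = a*d - b*c = (-2)*(0) - (1)*(-1) = 0 + 1 = 1.
Characteristic equation: λ² - (-2)λ + (1) = 0.
Discriminant = (-2)² - 4*(1) = 4 - 4 = 0.
λ = (-2 ± √0) / 2 = (-2 ± 0) / 2 = -1, -1.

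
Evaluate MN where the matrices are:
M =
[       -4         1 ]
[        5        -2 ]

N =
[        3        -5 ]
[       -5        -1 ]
MN =
[      -17        19 ]
[       25       -23 ]

Matrix multiplication: (MN)[i][j] = sum over k of M[i][k] * N[k][j].
  (MN)[0][0] = (-4)*(3) + (1)*(-5) = -17
  (MN)[0][1] = (-4)*(-5) + (1)*(-1) = 19
  (MN)[1][0] = (5)*(3) + (-2)*(-5) = 25
  (MN)[1][1] = (5)*(-5) + (-2)*(-1) = -23
MN =
[      -17        19 ]
[       25       -23 ]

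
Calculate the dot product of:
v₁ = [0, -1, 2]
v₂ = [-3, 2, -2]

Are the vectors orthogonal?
-6, No

The dot product is the sum of products of corresponding components.
v₁·v₂ = (0)*(-3) + (-1)*(2) + (2)*(-2) = 0 - 2 - 4 = -6.
Two vectors are orthogonal iff their dot product is 0; here the dot product is -6, so the vectors are not orthogonal.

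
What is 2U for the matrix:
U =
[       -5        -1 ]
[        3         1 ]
2U =
[      -10        -2 ]
[        6         2 ]

Scalar multiplication is elementwise: (2U)[i][j] = 2 * U[i][j].
  (2U)[0][0] = 2 * (-5) = -10
  (2U)[0][1] = 2 * (-1) = -2
  (2U)[1][0] = 2 * (3) = 6
  (2U)[1][1] = 2 * (1) = 2
2U =
[      -10        -2 ]
[        6         2 ]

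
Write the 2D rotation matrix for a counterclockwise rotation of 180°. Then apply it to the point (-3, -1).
R = [[-1, 0], [0, -1]]; R·(-3, -1) = (3, 1)

Rotation matrix formula: R(θ) = [[cos θ, -sin θ], [sin θ, cos θ]]
For θ = 180°:
cos(180°) = -1
sin(180°) = 0
R = [[-1, 0], [0, -1]]
Apply to (-3, -1): [-1·-3 + (0)·-1, 0·-3 + -1·-1] = (3, 1)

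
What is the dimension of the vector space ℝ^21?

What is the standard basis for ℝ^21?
Dimension = 21; standard basis = {e_1, e_2, e_3, …, e_21}

ℝ^21 is the space of 21-tuples of real numbers; its dimension is 21.
The standard basis consists of 21 vectors: e_1, e_2, e_3, …, e_21, where e_i is the vector with 1 in position i and 0 elsewhere.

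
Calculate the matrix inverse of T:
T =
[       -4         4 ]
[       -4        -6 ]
det(T) = 40
T⁻¹ =
[    -3/20     -1/10 ]
[     1/10     -1/10 ]

For a 2×2 matrix T = [[a, b], [c, d]] with det(T) ≠ 0, T⁻¹ = (1/det(T)) * [[d, -b], [-c, a]].
det(T) = (-4)*(-6) - (4)*(-4) = 24 + 16 = 40.
T⁻¹ = (1/40) * [[-6, -4], [4, -4]].
Dividing each entry by 40 and reducing:
T⁻¹ =
[    -3/20     -1/10 ]
[     1/10     -1/10 ]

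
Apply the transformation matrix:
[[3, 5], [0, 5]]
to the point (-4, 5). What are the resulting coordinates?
(13, 25)

Matrix multiplication:
[[3, 5], [0, 5]] × [-4, 5]ᵀ
= [3×-4 + 5×5, 0×-4 + 5×5]ᵀ
= [13.0000, 25.0000]ᵀ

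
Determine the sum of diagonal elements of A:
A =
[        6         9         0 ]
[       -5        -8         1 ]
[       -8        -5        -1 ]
tr(A) = 6 - 8 - 1 = -3

The trace of a square matrix is the sum of its diagonal entries.
Diagonal entries of A: A[0][0] = 6, A[1][1] = -8, A[2][2] = -1.
tr(A) = 6 - 8 - 1 = -3.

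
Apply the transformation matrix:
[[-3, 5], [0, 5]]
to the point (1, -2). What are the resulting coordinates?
(-13, -10)

Matrix multiplication:
[[-3, 5], [0, 5]] × [1, -2]ᵀ
= [-3×1 + 5×-2, 0×1 + 5×-2]ᵀ
= [-13.0000, -10.0000]ᵀ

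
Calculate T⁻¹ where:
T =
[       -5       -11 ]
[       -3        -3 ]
det(T) = -18
T⁻¹ =
[      1/6    -11/18 ]
[     -1/6      5/18 ]

For a 2×2 matrix T = [[a, b], [c, d]] with det(T) ≠ 0, T⁻¹ = (1/det(T)) * [[d, -b], [-c, a]].
det(T) = (-5)*(-3) - (-11)*(-3) = 15 - 33 = -18.
T⁻¹ = (1/-18) * [[-3, 11], [3, -5]].
Dividing each entry by -18 and reducing:
T⁻¹ =
[      1/6    -11/18 ]
[     -1/6      5/18 ]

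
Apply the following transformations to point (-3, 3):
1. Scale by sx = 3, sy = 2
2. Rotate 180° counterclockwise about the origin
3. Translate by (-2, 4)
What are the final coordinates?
(7, -2)

Step 1: Scale → (-9, 6)
Step 2: Rotate 180° → (9, -6)
Step 3: Translate → (7, -2)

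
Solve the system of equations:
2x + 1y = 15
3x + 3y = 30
x = 5, y = 5

Use elimination (row reduction):
Equation 1: 2x + 1y = 15.
Equation 2: 3x + 3y = 30.
Multiply Eq1 by 3 and Eq2 by 2: 6x + 3y = 45;  6x + 6y = 60.
Subtract: (3)y = 15, so y = 5.
Back-substitute into Eq1: 2x + 1*(5) = 15, so x = 5.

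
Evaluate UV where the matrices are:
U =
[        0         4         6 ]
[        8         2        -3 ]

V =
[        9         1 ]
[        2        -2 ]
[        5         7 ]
UV =
[       38        34 ]
[       61       -17 ]

Matrix multiplication: (UV)[i][j] = sum over k of U[i][k] * V[k][j].
  (UV)[0][0] = (0)*(9) + (4)*(2) + (6)*(5) = 38
  (UV)[0][1] = (0)*(1) + (4)*(-2) + (6)*(7) = 34
  (UV)[1][0] = (8)*(9) + (2)*(2) + (-3)*(5) = 61
  (UV)[1][1] = (8)*(1) + (2)*(-2) + (-3)*(7) = -17
UV =
[       38        34 ]
[       61       -17 ]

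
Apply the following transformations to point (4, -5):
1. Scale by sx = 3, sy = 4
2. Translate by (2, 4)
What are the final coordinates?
(14, -16)

Step 1: Scale (4, -5) by (sx, sy) = (3, 4) → (12, -20)
Step 2: Translate by (2, 4) → (14, -16)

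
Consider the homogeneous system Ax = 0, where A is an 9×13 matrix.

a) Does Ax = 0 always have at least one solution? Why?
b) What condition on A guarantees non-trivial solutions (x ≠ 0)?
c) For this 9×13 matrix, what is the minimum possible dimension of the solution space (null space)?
a) Yes, x = 0 is always a solution. b) When A has linearly dependent columns (rank < n). c) Minimum nullity = 4.

a) x = 0 satisfies A·0 = 0, so the zero vector is always a solution.
b) Non-trivial solutions exist iff the columns of A are linearly dependent, equivalently rank(A) < n (the number of columns).
c) By rank-nullity, rank(A) + nullity(A) = n = 13. Since A has only 9 rows, rank(A) ≤ 9, so nullity(A) ≥ 13 - 9 = 4.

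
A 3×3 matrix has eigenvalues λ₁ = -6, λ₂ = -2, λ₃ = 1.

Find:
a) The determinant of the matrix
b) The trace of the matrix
det = 12, trace = -7

Two standard eigenvalue identities:
- det(A) equals the product of the eigenvalues (counted with multiplicity).
- trace(A) equals the sum of the eigenvalues.
det(A) = (-6)*(-2)*(1) = 12.
trace(A) = -6 - 2 + 1 = -7.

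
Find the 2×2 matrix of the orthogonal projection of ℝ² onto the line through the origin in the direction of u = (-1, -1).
[[1/2, 1/2], [1/2, 1/2]]

The orthogonal projection onto the line spanned by a nonzero vector u = (a, b) has matrix P = (u uᵀ) / (uᵀ u) = (1/(a² + b²)) · [[a², ab], [ab, b²]].
Here u = (-1, -1), so a² + b² = 1 + 1 = 2.
P = (1/2) · [[1, 1], [1, 1]] = [[1/2, 1/2], [1/2, 1/2]].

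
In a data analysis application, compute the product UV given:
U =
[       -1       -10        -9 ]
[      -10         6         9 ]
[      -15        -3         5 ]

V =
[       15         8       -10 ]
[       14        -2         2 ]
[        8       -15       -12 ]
UV =
[     -227       147        98 ]
[        6      -227         4 ]
[     -227      -189        84 ]

Matrix multiplication: (UV)[i][j] = sum over k of U[i][k] * V[k][j].
  (UV)[0][0] = (-1)*(15) + (-10)*(14) + (-9)*(8) = -227
  (UV)[0][1] = (-1)*(8) + (-10)*(-2) + (-9)*(-15) = 147
  (UV)[0][2] = (-1)*(-10) + (-10)*(2) + (-9)*(-12) = 98
  (UV)[1][0] = (-10)*(15) + (6)*(14) + (9)*(8) = 6
  (UV)[1][1] = (-10)*(8) + (6)*(-2) + (9)*(-15) = -227
  (UV)[1][2] = (-10)*(-10) + (6)*(2) + (9)*(-12) = 4
  (UV)[2][0] = (-15)*(15) + (-3)*(14) + (5)*(8) = -227
  (UV)[2][1] = (-15)*(8) + (-3)*(-2) + (5)*(-15) = -189
  (UV)[2][2] = (-15)*(-10) + (-3)*(2) + (5)*(-12) = 84
UV =
[     -227       147        98 ]
[        6      -227         4 ]
[     -227      -189        84 ]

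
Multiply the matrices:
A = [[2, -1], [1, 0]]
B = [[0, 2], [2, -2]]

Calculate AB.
[[-2, 6], [0, 2]]

Each entry (i,j) of AB = sum over k of A[i][k]*B[k][j].
(AB)[0][0] = (2)*(0) + (-1)*(2) = -2
(AB)[0][1] = (2)*(2) + (-1)*(-2) = 6
(AB)[1][0] = (1)*(0) + (0)*(2) = 0
(AB)[1][1] = (1)*(2) + (0)*(-2) = 2
AB = [[-2, 6], [0, 2]]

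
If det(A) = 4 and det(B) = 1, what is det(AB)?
4

Use the multiplicative property of determinants: det(AB) = det(A)*det(B).
det(AB) = (4)*(1) = 4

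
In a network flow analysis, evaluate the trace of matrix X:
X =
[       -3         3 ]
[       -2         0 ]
tr(X) = -3 + 0 = -3

The trace of a square matrix is the sum of its diagonal entries.
Diagonal entries of X: X[0][0] = -3, X[1][1] = 0.
tr(X) = -3 + 0 = -3.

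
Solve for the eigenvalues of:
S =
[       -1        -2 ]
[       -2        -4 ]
λ = -5, 0

Solve det(S - λI) = 0. For a 2×2 matrix the characteristic equation is λ² - (trace)λ + det = 0.
trace(S) = a + d = -1 - 4 = -5.
det(S) = a*d - b*c = (-1)*(-4) - (-2)*(-2) = 4 - 4 = 0.
Characteristic equation: λ² - (-5)λ + (0) = 0.
Discriminant = (-5)² - 4*(0) = 25 - 0 = 25.
λ = (-5 ± √25) / 2 = (-5 ± 5) / 2 = -5, 0.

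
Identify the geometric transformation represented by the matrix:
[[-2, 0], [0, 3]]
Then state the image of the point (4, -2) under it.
non-uniform scaling by (-2, 3); image of (4, -2) is (-8, -6)

This is diagonal with distinct entries, so it scales the x-axis by -2 and the y-axis by 3.
The matrix [[-2, 0], [0, 3]] represents: non-uniform scaling by (-2, 3).
Applying it to (4, -2): [-2·4 + 0·-2, 0·4 + 3·-2] = (-8, -6).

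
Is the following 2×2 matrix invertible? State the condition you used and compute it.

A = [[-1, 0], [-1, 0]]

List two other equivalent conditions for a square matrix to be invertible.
No, not invertible; det(A) = 0 (two rows are equal, so the rows are linearly dependent). Equivalent conditions (failing for this A): rank(A) < 2; Ax = 0 has non-trivial solutions; 0 is an eigenvalue; the columns are linearly dependent.

To check invertibility, compute det(A).
In this matrix, row 0 and the last row are identical, so one row is a scalar multiple of another and the rows are linearly dependent.
A matrix with linearly dependent rows has det = 0 and is not invertible.
Equivalent failed conditions:
- rank(A) < 2.
- Ax = 0 has non-trivial solutions.
- 0 is an eigenvalue.
- The columns are linearly dependent.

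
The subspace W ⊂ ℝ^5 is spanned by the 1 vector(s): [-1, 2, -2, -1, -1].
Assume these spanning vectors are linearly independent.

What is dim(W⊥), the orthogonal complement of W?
dim(W⊥) = 4

For any subspace W of ℝ^n, dim(W) + dim(W⊥) = n (the whole-space dimension).
Here the given 1 vectors are linearly independent, so dim(W) = 1.
Thus dim(W⊥) = n - dim(W) = 5 - 1 = 4.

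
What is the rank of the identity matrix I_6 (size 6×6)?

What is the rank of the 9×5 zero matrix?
rank(I_6) = 6, rank(0) = 0

The identity I_6 has 6 columns that are the standard basis vectors e_1, …, e_6. These are linearly independent, so all 6 columns are pivots and rank(I_6) = 6.
The 9×5 zero matrix has every entry zero, so every row is the zero row and there are no pivots; rank(0) = 0.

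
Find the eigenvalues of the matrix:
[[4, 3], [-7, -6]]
λ = -3 and λ = 1

Characteristic equation: det(A - λI) = 0
λ² - (trace)λ + (det) = 0
λ² - (-2)λ + (-3) = 0
λ² + 2λ - 3 = 0
Solving: λ = -3, 1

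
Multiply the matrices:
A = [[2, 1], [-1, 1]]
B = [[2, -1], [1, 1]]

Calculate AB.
[[5, -1], [-1, 2]]

Each entry (i,j) of AB = sum over k of A[i][k]*B[k][j].
(AB)[0][0] = (2)*(2) + (1)*(1) = 5
(AB)[0][1] = (2)*(-1) + (1)*(1) = -1
(AB)[1][0] = (-1)*(2) + (1)*(1) = -1
(AB)[1][1] = (-1)*(-1) + (1)*(1) = 2
AB = [[5, -1], [-1, 2]]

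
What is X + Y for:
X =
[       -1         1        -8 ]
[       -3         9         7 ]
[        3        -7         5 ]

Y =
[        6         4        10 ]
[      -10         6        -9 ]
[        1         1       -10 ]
X + Y =
[        5         5         2 ]
[      -13        15        -2 ]
[        4        -6        -5 ]

Matrix addition is elementwise: (X+Y)[i][j] = X[i][j] + Y[i][j].
  (X+Y)[0][0] = (-1) + (6) = 5
  (X+Y)[0][1] = (1) + (4) = 5
  (X+Y)[0][2] = (-8) + (10) = 2
  (X+Y)[1][0] = (-3) + (-10) = -13
  (X+Y)[1][1] = (9) + (6) = 15
  (X+Y)[1][2] = (7) + (-9) = -2
  (X+Y)[2][0] = (3) + (1) = 4
  (X+Y)[2][1] = (-7) + (1) = -6
  (X+Y)[2][2] = (5) + (-10) = -5
X + Y =
[        5         5         2 ]
[      -13        15        -2 ]
[        4        -6        -5 ]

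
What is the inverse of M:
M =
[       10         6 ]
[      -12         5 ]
det(M) = 122
M⁻¹ =
[    5/122     -3/61 ]
[     6/61      5/61 ]

For a 2×2 matrix M = [[a, b], [c, d]] with det(M) ≠ 0, M⁻¹ = (1/det(M)) * [[d, -b], [-c, a]].
det(M) = (10)*(5) - (6)*(-12) = 50 + 72 = 122.
M⁻¹ = (1/122) * [[5, -6], [12, 10]].
Dividing each entry by 122 and reducing:
M⁻¹ =
[    5/122     -3/61 ]
[     6/61      5/61 ]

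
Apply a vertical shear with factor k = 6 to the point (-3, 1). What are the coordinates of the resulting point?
(-3, -17)

Shear matrix for vertical shear with factor k = 6:
[[1, 0], [6, 1]]
Result: (-3, 1) → (-3, -17)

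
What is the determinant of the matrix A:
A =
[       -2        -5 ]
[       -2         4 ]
det(A) = -18

For a 2×2 matrix [[a, b], [c, d]], det = a*d - b*c.
det(A) = (-2)*(4) - (-5)*(-2) = -8 - 10 = -18.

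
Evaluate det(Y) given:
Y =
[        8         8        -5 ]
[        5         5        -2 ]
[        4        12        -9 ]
det(Y) = -72

Expand along row 0 (cofactor expansion): det(Y) = a*(e*i - f*h) - b*(d*i - f*g) + c*(d*h - e*g), where the 3×3 is [[a, b, c], [d, e, f], [g, h, i]].
Minor M_00 = (5)*(-9) - (-2)*(12) = -45 + 24 = -21.
Minor M_01 = (5)*(-9) - (-2)*(4) = -45 + 8 = -37.
Minor M_02 = (5)*(12) - (5)*(4) = 60 - 20 = 40.
det(Y) = (8)*(-21) - (8)*(-37) + (-5)*(40) = -168 + 296 - 200 = -72.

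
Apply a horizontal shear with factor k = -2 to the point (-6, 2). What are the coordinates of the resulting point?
(-10, 2)

Shear matrix for horizontal shear with factor k = -2:
[[1, -2], [0, 1]]
Result: (-6, 2) → (-10, 2)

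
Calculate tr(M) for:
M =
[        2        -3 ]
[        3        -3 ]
tr(M) = 2 - 3 = -1

The trace of a square matrix is the sum of its diagonal entries.
Diagonal entries of M: M[0][0] = 2, M[1][1] = -3.
tr(M) = 2 - 3 = -1.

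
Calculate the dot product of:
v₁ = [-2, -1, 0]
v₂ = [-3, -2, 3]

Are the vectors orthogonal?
8, No

The dot product is the sum of products of corresponding components.
v₁·v₂ = (-2)*(-3) + (-1)*(-2) + (0)*(3) = 6 + 2 + 0 = 8.
Two vectors are orthogonal iff their dot product is 0; here the dot product is 8, so the vectors are not orthogonal.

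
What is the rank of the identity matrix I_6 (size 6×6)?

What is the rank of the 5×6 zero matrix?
rank(I_6) = 6, rank(0) = 0

The identity I_6 has 6 columns that are the standard basis vectors e_1, …, e_6. These are linearly independent, so all 6 columns are pivots and rank(I_6) = 6.
The 5×6 zero matrix has every entry zero, so every row is the zero row and there are no pivots; rank(0) = 0.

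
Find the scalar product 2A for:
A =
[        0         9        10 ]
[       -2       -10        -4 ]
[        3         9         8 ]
2A =
[        0        18        20 ]
[       -4       -20        -8 ]
[        6        18        16 ]

Scalar multiplication is elementwise: (2A)[i][j] = 2 * A[i][j].
  (2A)[0][0] = 2 * (0) = 0
  (2A)[0][1] = 2 * (9) = 18
  (2A)[0][2] = 2 * (10) = 20
  (2A)[1][0] = 2 * (-2) = -4
  (2A)[1][1] = 2 * (-10) = -20
  (2A)[1][2] = 2 * (-4) = -8
  (2A)[2][0] = 2 * (3) = 6
  (2A)[2][1] = 2 * (9) = 18
  (2A)[2][2] = 2 * (8) = 16
2A =
[        0        18        20 ]
[       -4       -20        -8 ]
[        6        18        16 ]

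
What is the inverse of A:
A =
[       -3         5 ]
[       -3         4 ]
det(A) = 3
A⁻¹ =
[      4/3      -5/3 ]
[        1        -1 ]

For a 2×2 matrix A = [[a, b], [c, d]] with det(A) ≠ 0, A⁻¹ = (1/det(A)) * [[d, -b], [-c, a]].
det(A) = (-3)*(4) - (5)*(-3) = -12 + 15 = 3.
A⁻¹ = (1/3) * [[4, -5], [3, -3]].
Dividing each entry by 3 and reducing:
A⁻¹ =
[      4/3      -5/3 ]
[        1        -1 ]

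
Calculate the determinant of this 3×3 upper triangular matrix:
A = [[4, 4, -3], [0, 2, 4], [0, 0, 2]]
16

The determinant of a triangular matrix is the product of its diagonal entries (the off-diagonal entries above the diagonal do not affect it).
det(A) = (4) * (2) * (2) = 16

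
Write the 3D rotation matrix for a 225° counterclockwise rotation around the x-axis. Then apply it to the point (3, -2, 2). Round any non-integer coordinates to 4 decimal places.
R = [[1, 0, 0], [0, -√2/2, √2/2], [0, -√2/2, -√2/2]]; R·(3, -2, 2) = (3.0000, 2.8284, 0.0000)

Rotation matrix for 225° around x-axis:
cos(225°) = -√2/2, sin(225°) = -√2/2
R = [[1, 0, 0], [0, -√2/2, √2/2], [0, -√2/2, -√2/2]]
Apply to (3, -2, 2): R·[3, -2, 2]ᵀ = (3.0000, 2.8284, 0.0000)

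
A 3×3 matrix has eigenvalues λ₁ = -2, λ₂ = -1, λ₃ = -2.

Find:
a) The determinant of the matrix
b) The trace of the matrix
det = -4, trace = -5

Two standard eigenvalue identities:
- det(A) equals the product of the eigenvalues (counted with multiplicity).
- trace(A) equals the sum of the eigenvalues.
det(A) = (-2)*(-1)*(-2) = -4.
trace(A) = -2 - 1 - 2 = -5.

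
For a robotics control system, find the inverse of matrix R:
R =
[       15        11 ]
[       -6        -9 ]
det(R) = -69
R⁻¹ =
[     3/23     11/69 ]
[    -2/23     -5/23 ]

For a 2×2 matrix R = [[a, b], [c, d]] with det(R) ≠ 0, R⁻¹ = (1/det(R)) * [[d, -b], [-c, a]].
det(R) = (15)*(-9) - (11)*(-6) = -135 + 66 = -69.
R⁻¹ = (1/-69) * [[-9, -11], [6, 15]].
Dividing each entry by -69 and reducing:
R⁻¹ =
[     3/23     11/69 ]
[    -2/23     -5/23 ]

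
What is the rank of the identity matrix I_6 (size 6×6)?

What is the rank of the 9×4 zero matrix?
rank(I_6) = 6, rank(0) = 0

The identity I_6 has 6 columns that are the standard basis vectors e_1, …, e_6. These are linearly independent, so all 6 columns are pivots and rank(I_6) = 6.
The 9×4 zero matrix has every entry zero, so every row is the zero row and there are no pivots; rank(0) = 0.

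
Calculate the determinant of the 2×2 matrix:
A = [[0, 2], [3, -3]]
-6

For A = [[a, b], [c, d]], det(A) = a*d - b*c.
det(A) = (0)*(-3) - (2)*(3) = 0 - 6 = -6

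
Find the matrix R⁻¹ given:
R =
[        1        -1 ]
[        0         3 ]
det(R) = 3
R⁻¹ =
[        1       1/3 ]
[        0       1/3 ]

For a 2×2 matrix R = [[a, b], [c, d]] with det(R) ≠ 0, R⁻¹ = (1/det(R)) * [[d, -b], [-c, a]].
det(R) = (1)*(3) - (-1)*(0) = 3 - 0 = 3.
R⁻¹ = (1/3) * [[3, 1], [0, 1]].
Dividing each entry by 3 and reducing:
R⁻¹ =
[        1       1/3 ]
[        0       1/3 ]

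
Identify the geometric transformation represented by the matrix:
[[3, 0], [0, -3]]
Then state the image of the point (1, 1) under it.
non-uniform scaling by (3, -3); image of (1, 1) is (3, -3)

This is diagonal with distinct entries, so it scales the x-axis by 3 and the y-axis by -3.
The matrix [[3, 0], [0, -3]] represents: non-uniform scaling by (3, -3).
Applying it to (1, 1): [3·1 + 0·1, 0·1 + -3·1] = (3, -3).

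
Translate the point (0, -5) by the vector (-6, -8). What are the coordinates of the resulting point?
(-6, -13)

Translation by (-6, -8):
x' = 0 + -6 = -6
y' = -5 + -8 = -13
Homogeneous matrix: [[1, 0, -6], [0, 1, -8], [0, 0, 1]]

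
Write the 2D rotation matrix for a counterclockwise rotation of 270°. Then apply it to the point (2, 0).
R = [[0, 1], [-1, 0]]; R·(2, 0) = (0, -2)

Rotation matrix formula: R(θ) = [[cos θ, -sin θ], [sin θ, cos θ]]
For θ = 270°:
cos(270°) = 0
sin(270°) = -1
R = [[0, 1], [-1, 0]]
Apply to (2, 0): [0·2 + (1)·0, -1·2 + 0·0] = (0, -2)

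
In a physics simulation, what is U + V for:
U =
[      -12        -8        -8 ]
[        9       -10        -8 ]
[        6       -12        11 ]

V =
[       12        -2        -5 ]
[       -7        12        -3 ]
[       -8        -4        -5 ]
U + V =
[        0       -10       -13 ]
[        2         2       -11 ]
[       -2       -16         6 ]

Matrix addition is elementwise: (U+V)[i][j] = U[i][j] + V[i][j].
  (U+V)[0][0] = (-12) + (12) = 0
  (U+V)[0][1] = (-8) + (-2) = -10
  (U+V)[0][2] = (-8) + (-5) = -13
  (U+V)[1][0] = (9) + (-7) = 2
  (U+V)[1][1] = (-10) + (12) = 2
  (U+V)[1][2] = (-8) + (-3) = -11
  (U+V)[2][0] = (6) + (-8) = -2
  (U+V)[2][1] = (-12) + (-4) = -16
  (U+V)[2][2] = (11) + (-5) = 6
U + V =
[        0       -10       -13 ]
[        2         2       -11 ]
[       -2       -16         6 ]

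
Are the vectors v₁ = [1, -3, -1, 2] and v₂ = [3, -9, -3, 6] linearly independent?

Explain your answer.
No, linearly dependent (v₂ = 3·v₁)

Check whether there is a scalar k with v₂ = k·v₁.
Comparing components, k = 3 satisfies 3·[1, -3, -1, 2] = [3, -9, -3, 6].
Since v₂ is a scalar multiple of v₁, the two vectors are linearly dependent.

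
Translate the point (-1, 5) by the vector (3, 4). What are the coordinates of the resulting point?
(2, 9)

Translation by (3, 4):
x' = -1 + 3 = 2
y' = 5 + 4 = 9
Homogeneous matrix: [[1, 0, 3], [0, 1, 4], [0, 0, 1]]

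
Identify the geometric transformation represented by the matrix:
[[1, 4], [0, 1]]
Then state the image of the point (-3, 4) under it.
horizontal shear with factor 4; image of (-3, 4) is (13, 4)

The matrix [[1, k], [0, 1]] sends (x, y) to (x + 4y, y), leaving the y-coordinate fixed: a horizontal shear.
The matrix [[1, 4], [0, 1]] represents: horizontal shear with factor 4.
Applying it to (-3, 4): [1·-3 + 4·4, 0·-3 + 1·4] = (13, 4).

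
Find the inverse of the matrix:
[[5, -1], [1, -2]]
[[2/9, -1/9], [1/9, -5/9]]

For [[a,b],[c,d]], inverse = (1/det)·[[d,-b],[-c,a]]
det = 5·-2 - -1·1 = -9
Inverse = (1/-9)·[[-2, 1], [-1, 5]]
        = [[2/9, -1/9], [1/9, -5/9]]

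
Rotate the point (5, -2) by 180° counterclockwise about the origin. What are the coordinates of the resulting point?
(-5, 2)

Rotation matrix R(θ) = [[cos θ, -sin θ], [sin θ, cos θ]]; for θ = 180°:
R = [[-1, 0], [0, -1]]
Result: R × [5, -2]ᵀ = [-1·5 + (0)·-2, 0·5 + (-1)·-2]ᵀ = (-5, 2)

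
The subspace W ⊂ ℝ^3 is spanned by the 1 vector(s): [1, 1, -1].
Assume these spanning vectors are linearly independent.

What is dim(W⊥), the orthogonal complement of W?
dim(W⊥) = 2

For any subspace W of ℝ^n, dim(W) + dim(W⊥) = n (the whole-space dimension).
Here the given 1 vectors are linearly independent, so dim(W) = 1.
Thus dim(W⊥) = n - dim(W) = 3 - 1 = 2.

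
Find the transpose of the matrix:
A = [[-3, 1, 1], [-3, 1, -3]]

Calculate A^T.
[[-3, -3], [1, 1], [1, -3]]

The transpose sends entry (i,j) to (j,i); rows become columns.
Row 0 of A: [-3, 1, 1] -> column 0 of A^T.
Row 1 of A: [-3, 1, -3] -> column 1 of A^T.
A^T = [[-3, -3], [1, 1], [1, -3]]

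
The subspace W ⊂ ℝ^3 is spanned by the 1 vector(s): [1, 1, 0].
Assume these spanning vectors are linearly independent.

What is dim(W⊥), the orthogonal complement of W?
dim(W⊥) = 2

For any subspace W of ℝ^n, dim(W) + dim(W⊥) = n (the whole-space dimension).
Here the given 1 vectors are linearly independent, so dim(W) = 1.
Thus dim(W⊥) = n - dim(W) = 3 - 1 = 2.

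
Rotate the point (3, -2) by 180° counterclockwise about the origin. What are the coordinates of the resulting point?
(-3, 2)

Rotation matrix R(θ) = [[cos θ, -sin θ], [sin θ, cos θ]]; for θ = 180°:
R = [[-1, 0], [0, -1]]
Result: R × [3, -2]ᵀ = [-1·3 + (0)·-2, 0·3 + (-1)·-2]ᵀ = (-3, 2)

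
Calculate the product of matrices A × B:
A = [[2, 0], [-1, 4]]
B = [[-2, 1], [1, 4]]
[[-4, 2], [6, 15]]

Matrix multiplication:
C[0][0] = 2×-2 + 0×1 = -4
C[0][1] = 2×1 + 0×4 = 2
C[1][0] = -1×-2 + 4×1 = 6
C[1][1] = -1×1 + 4×4 = 15
Result: [[-4, 2], [6, 15]]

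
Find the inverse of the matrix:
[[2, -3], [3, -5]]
[[5, -3], [3, -2]]

For [[a,b],[c,d]], inverse = (1/det)·[[d,-b],[-c,a]]
det = 2·-5 - -3·3 = -1
Inverse = (1/-1)·[[-5, 3], [-3, 2]]
        = [[5, -3], [3, -2]]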